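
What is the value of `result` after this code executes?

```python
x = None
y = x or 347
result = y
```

x = None; y = 347; result = 347

347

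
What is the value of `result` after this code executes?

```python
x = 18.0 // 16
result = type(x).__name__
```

x is float; result = 'float'

'float'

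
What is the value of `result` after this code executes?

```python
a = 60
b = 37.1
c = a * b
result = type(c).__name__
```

a is int; b is float; c is float; result = 'float'

'float'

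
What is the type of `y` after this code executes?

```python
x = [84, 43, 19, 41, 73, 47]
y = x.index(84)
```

list.index() returns int

int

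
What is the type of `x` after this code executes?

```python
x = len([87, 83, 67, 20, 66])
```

len() always returns int

int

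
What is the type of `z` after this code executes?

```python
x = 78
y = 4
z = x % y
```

int % int = int

int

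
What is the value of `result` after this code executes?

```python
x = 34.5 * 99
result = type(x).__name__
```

x is float; result = 'float'

'float'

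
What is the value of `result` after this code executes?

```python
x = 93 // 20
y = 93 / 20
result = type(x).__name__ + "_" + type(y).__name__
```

x is int; y is float; result = 'int_float'

'int_float'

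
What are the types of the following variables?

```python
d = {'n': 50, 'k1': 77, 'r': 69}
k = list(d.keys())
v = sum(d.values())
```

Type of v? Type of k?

sum of ints is int; list() converts to list

int, list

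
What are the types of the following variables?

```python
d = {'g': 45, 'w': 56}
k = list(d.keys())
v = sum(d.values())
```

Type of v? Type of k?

sum of ints is int; list() converts to list

int, list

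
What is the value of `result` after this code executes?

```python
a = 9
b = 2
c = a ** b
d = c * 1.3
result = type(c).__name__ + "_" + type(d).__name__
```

a is int; b is int; c is int; d is float; result = 'int_float'

'int_float'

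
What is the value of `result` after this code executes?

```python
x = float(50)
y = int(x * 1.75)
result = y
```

x = 50.0; y = 87; result = 87

87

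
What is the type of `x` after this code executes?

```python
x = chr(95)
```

chr() returns str (single char)

str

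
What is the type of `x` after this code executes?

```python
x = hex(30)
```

hex() returns str representation

str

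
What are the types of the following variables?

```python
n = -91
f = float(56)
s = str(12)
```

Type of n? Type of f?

n is assigned a bare integer (no decimal point), so it is an int; f is assigned the result of calling float(), which returns a float

int, float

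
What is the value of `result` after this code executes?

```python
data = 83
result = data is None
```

data = 83; result = False

False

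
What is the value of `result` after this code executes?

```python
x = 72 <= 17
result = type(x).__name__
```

x is bool; result = 'bool'

'bool'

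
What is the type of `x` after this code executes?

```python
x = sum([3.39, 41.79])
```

sum() of floats returns float

float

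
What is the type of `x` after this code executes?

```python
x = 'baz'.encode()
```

str.encode() returns bytes

bytes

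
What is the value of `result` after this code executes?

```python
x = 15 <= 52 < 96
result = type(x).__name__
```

x is bool; result = 'bool'

'bool'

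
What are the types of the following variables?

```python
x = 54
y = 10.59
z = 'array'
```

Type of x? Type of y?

x is assigned a bare integer (no decimal point), so it is an int; y is assigned a number with a decimal point, so it is a float

int, float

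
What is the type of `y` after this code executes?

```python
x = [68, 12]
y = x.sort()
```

list.sort() returns None (mutates in place)

NoneType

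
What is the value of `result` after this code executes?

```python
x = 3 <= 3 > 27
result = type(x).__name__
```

x is bool; result = 'bool'

'bool'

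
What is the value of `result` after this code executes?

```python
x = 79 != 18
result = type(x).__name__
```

x is bool; result = 'bool'

'bool'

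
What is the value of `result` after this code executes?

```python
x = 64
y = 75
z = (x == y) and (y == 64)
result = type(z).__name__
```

x is int; y is int; z is bool; result = 'bool'

'bool'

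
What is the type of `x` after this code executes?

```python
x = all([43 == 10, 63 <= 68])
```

all() returns bool

bool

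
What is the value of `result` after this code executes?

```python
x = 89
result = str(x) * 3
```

x = 89; result = '898989'

'898989'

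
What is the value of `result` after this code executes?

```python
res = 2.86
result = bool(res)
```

res = 2.86; result = True

True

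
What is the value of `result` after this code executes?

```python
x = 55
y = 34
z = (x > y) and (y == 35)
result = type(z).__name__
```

x is int; y is int; z is bool; result = 'bool'

'bool'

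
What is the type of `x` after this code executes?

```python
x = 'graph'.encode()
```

str.encode() returns bytes

bytes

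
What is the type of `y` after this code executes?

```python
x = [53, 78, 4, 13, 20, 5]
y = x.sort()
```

list.sort() returns None (mutates in place)

NoneType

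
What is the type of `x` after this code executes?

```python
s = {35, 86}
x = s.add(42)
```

set.add() returns None (mutates in place)

NoneType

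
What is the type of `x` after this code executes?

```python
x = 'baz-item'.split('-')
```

str.split() returns list

list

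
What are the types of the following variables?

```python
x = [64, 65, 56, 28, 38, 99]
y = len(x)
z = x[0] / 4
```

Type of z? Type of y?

int / int = float; len() returns int

float, int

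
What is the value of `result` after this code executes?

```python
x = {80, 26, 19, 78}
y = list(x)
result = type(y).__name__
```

x is set; y is list; result = 'list'

'list'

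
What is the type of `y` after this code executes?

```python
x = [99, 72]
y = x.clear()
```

list.clear() returns None

NoneType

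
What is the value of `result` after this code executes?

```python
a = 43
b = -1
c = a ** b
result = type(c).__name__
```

a is int; b is int; c is float; result = 'float'

'float'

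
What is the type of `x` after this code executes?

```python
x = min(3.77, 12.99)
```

min() of floats returns float

float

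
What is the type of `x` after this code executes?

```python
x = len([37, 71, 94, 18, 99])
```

len() always returns int

int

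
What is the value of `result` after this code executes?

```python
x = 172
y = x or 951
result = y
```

x = 172; y = 172; result = 172

172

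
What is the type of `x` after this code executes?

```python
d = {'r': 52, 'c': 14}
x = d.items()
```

dict.items() returns dict_items view

dict_items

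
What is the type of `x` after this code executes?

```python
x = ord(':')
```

ord() returns int (code point)

int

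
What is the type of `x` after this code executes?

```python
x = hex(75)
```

hex() returns str representation

str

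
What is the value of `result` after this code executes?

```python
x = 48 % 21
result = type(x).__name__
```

x is int; result = 'int'

'int'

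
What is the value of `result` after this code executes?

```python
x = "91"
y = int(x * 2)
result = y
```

x = '91'; y = 9191; result = 9191

9191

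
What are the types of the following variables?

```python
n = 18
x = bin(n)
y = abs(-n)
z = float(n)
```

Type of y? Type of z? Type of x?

abs() of int returns int; float() returns float; bin() returns str

int, float, str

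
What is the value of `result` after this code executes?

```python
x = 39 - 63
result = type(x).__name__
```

x is int; result = 'int'

'int'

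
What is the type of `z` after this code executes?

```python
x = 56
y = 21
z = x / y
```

int / int = float

float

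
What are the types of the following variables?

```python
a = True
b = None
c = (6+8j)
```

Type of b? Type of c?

b is assigned None, whose type is NoneType; c is assigned (6+8j), an int plus an imaginary literal (j suffix), which evaluates to complex

NoneType, complex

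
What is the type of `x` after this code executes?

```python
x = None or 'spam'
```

'or' with None returns the other truthy value (str)

str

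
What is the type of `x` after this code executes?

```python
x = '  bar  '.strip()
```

str.strip() returns str

str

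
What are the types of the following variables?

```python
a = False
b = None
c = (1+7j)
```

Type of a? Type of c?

a is assigned the constant False, which has type bool; c is assigned (1+7j), an int plus an imaginary literal (j suffix), which evaluates to complex

bool, complex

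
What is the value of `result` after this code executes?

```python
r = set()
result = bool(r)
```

r = set(); result = False

False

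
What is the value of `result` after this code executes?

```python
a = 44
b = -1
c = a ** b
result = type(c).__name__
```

a is int; b is int; c is float; result = 'float'

'float'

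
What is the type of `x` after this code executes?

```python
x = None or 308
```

'or' with None returns the other truthy value

int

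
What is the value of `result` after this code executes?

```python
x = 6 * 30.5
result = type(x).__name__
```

x is float; result = 'float'

'float'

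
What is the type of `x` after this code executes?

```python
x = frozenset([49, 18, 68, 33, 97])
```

frozenset() returns frozenset

frozenset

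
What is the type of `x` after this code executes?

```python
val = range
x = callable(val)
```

callable() returns bool

bool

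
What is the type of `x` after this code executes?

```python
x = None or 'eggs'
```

'or' with None returns the other truthy value (str)

str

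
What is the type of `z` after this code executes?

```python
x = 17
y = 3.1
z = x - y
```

int - float = float

float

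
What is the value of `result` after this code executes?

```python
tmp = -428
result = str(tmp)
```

tmp = -428; result = '-428'

'-428'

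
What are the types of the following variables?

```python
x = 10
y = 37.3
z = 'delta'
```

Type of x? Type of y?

x is assigned a bare integer (no decimal point), so it is an int; y is assigned a number with a decimal point, so it is a float

int, float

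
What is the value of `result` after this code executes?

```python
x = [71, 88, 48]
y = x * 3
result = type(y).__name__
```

x is list; y is list; result = 'list'

'list'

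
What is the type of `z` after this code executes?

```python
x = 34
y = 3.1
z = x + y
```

int + float = float

float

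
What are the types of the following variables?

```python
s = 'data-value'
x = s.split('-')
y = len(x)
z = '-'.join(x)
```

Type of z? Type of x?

str.join() returns str; str.split() returns list

str, list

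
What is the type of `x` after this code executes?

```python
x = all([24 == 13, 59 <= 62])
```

all() returns bool

bool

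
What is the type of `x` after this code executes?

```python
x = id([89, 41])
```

id() returns int

int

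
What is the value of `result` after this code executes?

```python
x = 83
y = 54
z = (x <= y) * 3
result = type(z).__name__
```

x is int; y is int; z is int; result = 'int'

'int'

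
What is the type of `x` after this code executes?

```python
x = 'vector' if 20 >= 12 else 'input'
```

Both branches of conditional are str

str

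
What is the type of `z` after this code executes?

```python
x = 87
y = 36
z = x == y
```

Equality comparison returns bool

bool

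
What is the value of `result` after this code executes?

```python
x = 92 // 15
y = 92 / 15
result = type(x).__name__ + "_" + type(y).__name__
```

x is int; y is float; result = 'int_float'

'int_float'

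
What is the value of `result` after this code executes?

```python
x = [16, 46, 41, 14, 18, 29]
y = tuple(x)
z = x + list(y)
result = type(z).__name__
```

x is list; y is tuple; z is list; result = 'list'

'list'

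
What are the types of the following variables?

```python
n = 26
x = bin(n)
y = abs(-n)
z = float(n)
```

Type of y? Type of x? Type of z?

abs() of int returns int; bin() returns str; float() returns float

int, str, float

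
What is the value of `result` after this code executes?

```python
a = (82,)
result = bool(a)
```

a = (82,); result = True

True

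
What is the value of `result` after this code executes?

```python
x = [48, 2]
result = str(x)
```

x = [48, 2]; result = '[48, 2]'

'[48, 2]'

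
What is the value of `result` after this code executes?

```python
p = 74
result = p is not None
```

p = 74; result = True

True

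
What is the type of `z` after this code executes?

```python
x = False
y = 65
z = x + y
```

bool + int = int (bool is subclass of int)

int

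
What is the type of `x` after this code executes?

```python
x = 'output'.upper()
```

str.upper() returns str

str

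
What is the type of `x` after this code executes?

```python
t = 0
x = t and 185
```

'and' returns first falsy value (0 is int)

int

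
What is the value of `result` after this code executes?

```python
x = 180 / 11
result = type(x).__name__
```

x is float; result = 'float'

'float'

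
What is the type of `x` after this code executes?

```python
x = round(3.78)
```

round() with no decimal places returns int

int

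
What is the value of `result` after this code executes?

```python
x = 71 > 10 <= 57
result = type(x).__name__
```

x is bool; result = 'bool'

'bool'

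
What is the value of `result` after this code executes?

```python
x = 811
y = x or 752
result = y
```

x = 811; y = 811; result = 811

811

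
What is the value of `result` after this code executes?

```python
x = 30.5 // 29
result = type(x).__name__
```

x is float; result = 'float'

'float'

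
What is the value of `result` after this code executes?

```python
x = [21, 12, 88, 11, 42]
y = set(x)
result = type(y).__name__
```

x is list; y is set; result = 'set'

'set'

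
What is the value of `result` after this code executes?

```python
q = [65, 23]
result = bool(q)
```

q = [65, 23]; result = True

True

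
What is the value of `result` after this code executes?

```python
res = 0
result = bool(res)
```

res = 0; result = False

False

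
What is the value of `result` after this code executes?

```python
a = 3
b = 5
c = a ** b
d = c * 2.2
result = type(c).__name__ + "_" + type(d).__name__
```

a is int; b is int; c is int; d is float; result = 'int_float'

'int_float'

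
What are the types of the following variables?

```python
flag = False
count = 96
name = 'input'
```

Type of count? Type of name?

count is assigned a bare integer (no decimal point), so it is an int; name is assigned a quoted string literal, so it is a str

int, str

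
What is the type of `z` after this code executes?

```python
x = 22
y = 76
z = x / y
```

int / int = float

float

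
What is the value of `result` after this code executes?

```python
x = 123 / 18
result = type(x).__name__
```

x is float; result = 'float'

'float'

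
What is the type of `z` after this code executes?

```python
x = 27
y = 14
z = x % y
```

int % int = int

int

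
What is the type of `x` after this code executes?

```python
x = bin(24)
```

bin() returns str representation

str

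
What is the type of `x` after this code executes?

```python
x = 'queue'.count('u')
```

str.count() returns int

int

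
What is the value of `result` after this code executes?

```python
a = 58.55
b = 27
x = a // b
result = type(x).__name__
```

a is float; b is int; x is float; result = 'float'

'float'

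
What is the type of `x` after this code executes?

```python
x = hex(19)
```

hex() returns str representation

str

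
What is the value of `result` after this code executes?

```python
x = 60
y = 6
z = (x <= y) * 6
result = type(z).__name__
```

x is int; y is int; z is int; result = 'int'

'int'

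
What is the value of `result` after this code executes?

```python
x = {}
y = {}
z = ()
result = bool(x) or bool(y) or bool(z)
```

x = {}; y = {}; z = (); result = False

False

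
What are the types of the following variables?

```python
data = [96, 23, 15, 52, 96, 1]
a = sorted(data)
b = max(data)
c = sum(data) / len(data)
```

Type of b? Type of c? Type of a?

max of ints returns int; int / int = float; sorted() returns list

int, float, list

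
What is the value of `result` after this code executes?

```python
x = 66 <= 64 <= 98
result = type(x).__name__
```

x is bool; result = 'bool'

'bool'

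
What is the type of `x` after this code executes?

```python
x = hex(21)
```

hex() returns str representation

str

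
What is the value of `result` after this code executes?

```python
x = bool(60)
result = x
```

x = True; result = True

True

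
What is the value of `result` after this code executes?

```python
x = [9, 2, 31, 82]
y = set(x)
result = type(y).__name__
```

x is list; y is set; result = 'set'

'set'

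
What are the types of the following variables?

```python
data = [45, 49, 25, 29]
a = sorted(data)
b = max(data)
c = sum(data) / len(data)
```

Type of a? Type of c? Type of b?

sorted() returns list; int / int = float; max of ints returns int

list, float, int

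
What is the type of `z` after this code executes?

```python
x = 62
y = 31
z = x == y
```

Comparison returns bool

bool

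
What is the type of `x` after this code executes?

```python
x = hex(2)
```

hex() returns str representation

str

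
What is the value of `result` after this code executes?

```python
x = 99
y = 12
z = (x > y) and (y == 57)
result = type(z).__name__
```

x is int; y is int; z is bool; result = 'bool'

'bool'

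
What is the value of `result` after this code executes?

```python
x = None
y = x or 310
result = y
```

x = None; y = 310; result = 310

310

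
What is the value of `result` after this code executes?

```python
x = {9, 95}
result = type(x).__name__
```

x is set; result = 'set'

'set'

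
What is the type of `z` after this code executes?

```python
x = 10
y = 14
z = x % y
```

int % int = int

int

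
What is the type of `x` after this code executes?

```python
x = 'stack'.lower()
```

str.lower() returns str

str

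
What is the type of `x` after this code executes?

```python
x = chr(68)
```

chr() returns str (single char)

str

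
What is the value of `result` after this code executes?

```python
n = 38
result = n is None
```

n = 38; result = False

False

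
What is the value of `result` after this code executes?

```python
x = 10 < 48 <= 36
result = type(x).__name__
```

x is bool; result = 'bool'

'bool'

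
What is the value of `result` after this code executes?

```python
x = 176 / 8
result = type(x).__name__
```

x is float; result = 'float'

'float'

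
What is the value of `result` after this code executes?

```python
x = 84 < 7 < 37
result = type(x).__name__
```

x is bool; result = 'bool'

'bool'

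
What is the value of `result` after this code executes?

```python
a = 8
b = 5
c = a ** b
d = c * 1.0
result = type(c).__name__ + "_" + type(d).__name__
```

a is int; b is int; c is int; d is float; result = 'int_float'

'int_float'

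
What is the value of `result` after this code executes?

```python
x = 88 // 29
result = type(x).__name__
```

x is int; result = 'int'

'int'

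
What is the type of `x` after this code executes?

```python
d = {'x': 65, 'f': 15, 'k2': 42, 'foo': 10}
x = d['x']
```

Accessing dict[str, int] with str key returns int

int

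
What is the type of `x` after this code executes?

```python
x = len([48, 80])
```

len() always returns int

int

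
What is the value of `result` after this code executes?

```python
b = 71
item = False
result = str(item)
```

b = 71; item = False; result = 'False'

'False'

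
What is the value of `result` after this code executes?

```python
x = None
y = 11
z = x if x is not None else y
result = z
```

x = None; y = 11; z = 11; result = 11

11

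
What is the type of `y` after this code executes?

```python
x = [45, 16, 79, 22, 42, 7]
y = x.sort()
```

list.sort() returns None (mutates in place)

NoneType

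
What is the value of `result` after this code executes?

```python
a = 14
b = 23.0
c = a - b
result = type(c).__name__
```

a is int; b is float; c is float; result = 'float'

'float'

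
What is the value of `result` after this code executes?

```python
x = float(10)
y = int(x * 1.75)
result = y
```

x = 10.0; y = 17; result = 17

17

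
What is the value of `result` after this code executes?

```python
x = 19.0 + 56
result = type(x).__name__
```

x is float; result = 'float'

'float'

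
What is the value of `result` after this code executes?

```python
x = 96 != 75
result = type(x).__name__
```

x is bool; result = 'bool'

'bool'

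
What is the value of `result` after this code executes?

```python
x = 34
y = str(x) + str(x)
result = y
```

x = 34; y = '3434'; result = '3434'

'3434'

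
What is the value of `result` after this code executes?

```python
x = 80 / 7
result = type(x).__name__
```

x is float; result = 'float'

'float'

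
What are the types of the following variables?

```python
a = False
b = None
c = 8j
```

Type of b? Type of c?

b is assigned None, whose type is NoneType; c is assigned 8j, an imaginary literal (j suffix), which has type complex

NoneType, complex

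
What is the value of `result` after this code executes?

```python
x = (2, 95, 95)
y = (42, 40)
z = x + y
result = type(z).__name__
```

x is tuple; y is tuple; z is tuple; result = 'tuple'

'tuple'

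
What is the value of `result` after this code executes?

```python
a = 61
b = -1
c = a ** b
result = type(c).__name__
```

a is int; b is int; c is float; result = 'float'

'float'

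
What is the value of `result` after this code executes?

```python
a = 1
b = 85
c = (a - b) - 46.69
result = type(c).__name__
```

a is int; b is int; c is float; result = 'float'

'float'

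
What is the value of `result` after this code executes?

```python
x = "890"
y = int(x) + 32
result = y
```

x = '890'; y = 922; result = 922

922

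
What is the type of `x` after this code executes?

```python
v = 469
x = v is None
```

'is' comparison returns bool

bool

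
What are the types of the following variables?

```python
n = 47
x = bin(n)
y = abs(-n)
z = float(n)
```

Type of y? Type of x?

abs() of int returns int; bin() returns str

int, str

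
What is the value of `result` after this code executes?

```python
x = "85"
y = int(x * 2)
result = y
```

x = '85'; y = 8585; result = 8585

8585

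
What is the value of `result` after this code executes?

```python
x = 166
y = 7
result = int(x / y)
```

x = 166; y = 7; result = 23

23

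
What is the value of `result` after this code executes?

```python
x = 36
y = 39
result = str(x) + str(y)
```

x = 36; y = 39; result = '3639'

'3639'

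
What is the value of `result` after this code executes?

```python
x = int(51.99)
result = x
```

x = 51; result = 51

51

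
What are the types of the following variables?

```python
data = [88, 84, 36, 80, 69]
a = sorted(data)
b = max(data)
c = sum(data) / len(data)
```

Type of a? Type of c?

sorted() returns list; int / int = float

list, float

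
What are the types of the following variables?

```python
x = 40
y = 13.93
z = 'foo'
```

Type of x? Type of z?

x is assigned a bare integer (no decimal point), so it is an int; z is assigned a quoted string literal, so it is a str

int, str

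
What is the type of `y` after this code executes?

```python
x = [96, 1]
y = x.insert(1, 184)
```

list.insert() returns None

NoneType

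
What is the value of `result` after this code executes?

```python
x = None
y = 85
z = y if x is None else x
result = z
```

x = None; y = 85; z = 85; result = 85

85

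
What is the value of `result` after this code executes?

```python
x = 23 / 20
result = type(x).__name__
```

x is float; result = 'float'

'float'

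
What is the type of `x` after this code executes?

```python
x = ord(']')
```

ord() returns int (code point)

int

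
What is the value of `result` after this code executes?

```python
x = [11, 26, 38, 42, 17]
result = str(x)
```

x = [11, 26, 38, 42, 17]; result = '[11, 26, 38, 42, 17]'

'[11, 26, 38, 42, 17]'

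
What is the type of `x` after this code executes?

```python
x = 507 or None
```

'or' returns first truthy value

int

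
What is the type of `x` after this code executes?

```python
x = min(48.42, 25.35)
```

min() of floats returns float

float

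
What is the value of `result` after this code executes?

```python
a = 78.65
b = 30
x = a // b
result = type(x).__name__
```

a is float; b is int; x is float; result = 'float'

'float'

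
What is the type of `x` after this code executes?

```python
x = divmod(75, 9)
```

divmod() returns tuple of (quotient, remainder)

tuple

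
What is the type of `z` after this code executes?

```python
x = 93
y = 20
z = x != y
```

Comparison returns bool

bool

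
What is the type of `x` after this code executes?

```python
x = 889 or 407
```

'or' returns first truthy value (int)

int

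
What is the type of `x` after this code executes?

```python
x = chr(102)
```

chr() returns str (single char)

str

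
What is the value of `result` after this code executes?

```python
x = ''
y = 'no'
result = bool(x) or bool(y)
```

x = ''; y = 'no'; result = True

True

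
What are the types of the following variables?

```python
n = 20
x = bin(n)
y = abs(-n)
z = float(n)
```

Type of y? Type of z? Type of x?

abs() of int returns int; float() returns float; bin() returns str

int, float, str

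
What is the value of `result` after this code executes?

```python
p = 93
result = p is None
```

p = 93; result = False

False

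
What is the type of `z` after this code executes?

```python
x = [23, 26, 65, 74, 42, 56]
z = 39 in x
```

'in' operator returns bool

bool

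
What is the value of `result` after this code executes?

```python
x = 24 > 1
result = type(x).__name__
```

x is bool; result = 'bool'

'bool'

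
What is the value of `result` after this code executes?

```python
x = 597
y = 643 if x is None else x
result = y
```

x = 597; y = 597; result = 597

597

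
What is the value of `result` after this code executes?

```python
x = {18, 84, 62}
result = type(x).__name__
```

x is set; result = 'set'

'set'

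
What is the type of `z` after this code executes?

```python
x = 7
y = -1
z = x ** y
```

int ** negative = float

float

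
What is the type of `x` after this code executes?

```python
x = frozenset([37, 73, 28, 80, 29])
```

frozenset() returns frozenset

frozenset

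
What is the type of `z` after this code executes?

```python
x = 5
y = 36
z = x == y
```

Equality comparison returns bool

bool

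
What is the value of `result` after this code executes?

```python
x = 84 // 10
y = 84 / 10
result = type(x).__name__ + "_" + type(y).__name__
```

x is int; y is float; result = 'int_float'

'int_float'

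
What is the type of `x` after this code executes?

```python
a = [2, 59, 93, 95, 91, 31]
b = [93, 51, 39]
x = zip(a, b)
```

zip() returns a zip object

zip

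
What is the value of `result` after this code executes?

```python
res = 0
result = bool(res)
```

res = 0; result = False

False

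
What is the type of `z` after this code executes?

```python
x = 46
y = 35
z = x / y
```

int / int = float

float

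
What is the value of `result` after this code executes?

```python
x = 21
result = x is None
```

x = 21; result = False

False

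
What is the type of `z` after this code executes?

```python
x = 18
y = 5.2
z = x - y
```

int - float = float

float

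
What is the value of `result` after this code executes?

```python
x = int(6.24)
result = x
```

x = 6; result = 6

6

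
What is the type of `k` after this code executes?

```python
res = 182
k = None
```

None has type NoneType

NoneType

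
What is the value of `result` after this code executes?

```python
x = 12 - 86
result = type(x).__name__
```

x is int; result = 'int'

'int'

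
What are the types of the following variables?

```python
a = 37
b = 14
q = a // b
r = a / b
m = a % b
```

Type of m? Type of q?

% of ints returns int; // returns int

int, int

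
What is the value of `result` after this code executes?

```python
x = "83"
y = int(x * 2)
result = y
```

x = '83'; y = 8383; result = 8383

8383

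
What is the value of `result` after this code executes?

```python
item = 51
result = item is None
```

item = 51; result = False

False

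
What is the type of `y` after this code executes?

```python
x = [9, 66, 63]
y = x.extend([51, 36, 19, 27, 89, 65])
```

list.extend() returns None

NoneType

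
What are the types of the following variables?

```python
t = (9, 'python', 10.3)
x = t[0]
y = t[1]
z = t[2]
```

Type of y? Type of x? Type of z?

tuple[1] is str; tuple[0] is int; tuple[2] is float

str, int, float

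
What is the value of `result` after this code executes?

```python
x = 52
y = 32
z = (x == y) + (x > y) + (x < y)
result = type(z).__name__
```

x is int; y is int; z is int; result = 'int'

'int'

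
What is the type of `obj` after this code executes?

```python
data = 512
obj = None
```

None has type NoneType

NoneType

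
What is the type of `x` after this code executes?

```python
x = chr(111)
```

chr() returns str (single char)

str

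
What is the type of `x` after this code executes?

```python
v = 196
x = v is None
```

'is' comparison returns bool

bool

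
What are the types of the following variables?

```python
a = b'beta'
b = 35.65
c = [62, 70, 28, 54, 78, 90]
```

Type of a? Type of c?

a is assigned a bytes literal (b'...' prefix); c is assigned a list literal (square brackets)

bytes, list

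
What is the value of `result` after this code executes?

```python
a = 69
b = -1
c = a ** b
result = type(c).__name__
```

a is int; b is int; c is float; result = 'float'

'float'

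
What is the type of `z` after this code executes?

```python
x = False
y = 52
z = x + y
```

bool + int = int (bool is subclass of int)

int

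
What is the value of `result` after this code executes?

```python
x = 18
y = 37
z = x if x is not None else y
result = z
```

x = 18; y = 37; z = 18; result = 18

18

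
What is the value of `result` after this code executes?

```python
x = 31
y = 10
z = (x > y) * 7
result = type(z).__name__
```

x is int; y is int; z is int; result = 'int'

'int'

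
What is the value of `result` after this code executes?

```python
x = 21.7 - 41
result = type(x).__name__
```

x is float; result = 'float'

'float'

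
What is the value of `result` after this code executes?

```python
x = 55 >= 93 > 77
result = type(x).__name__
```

x is bool; result = 'bool'

'bool'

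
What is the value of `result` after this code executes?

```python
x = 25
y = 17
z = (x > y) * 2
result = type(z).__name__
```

x is int; y is int; z is int; result = 'int'

'int'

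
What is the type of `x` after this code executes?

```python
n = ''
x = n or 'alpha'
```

'or' returns first truthy value (str)

str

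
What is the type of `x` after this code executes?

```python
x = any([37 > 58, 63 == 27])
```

any() returns bool

bool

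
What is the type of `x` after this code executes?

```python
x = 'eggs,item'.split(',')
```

str.split() returns list

list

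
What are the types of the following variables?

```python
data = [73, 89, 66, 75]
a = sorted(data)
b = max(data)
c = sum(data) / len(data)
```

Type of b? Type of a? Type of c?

max of ints returns int; sorted() returns list; int / int = float

int, list, float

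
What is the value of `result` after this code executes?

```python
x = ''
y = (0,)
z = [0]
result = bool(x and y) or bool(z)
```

x = ''; y = (0,); z = [0]; result = True

True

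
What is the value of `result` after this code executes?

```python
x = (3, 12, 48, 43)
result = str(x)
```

x = (3, 12, 48, 43); result = '(3, 12, 48, 43)'

'(3, 12, 48, 43)'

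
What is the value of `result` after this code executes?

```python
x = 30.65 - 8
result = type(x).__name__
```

x is float; result = 'float'

'float'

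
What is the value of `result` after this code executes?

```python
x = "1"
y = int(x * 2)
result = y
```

x = '1'; y = 11; result = 11

11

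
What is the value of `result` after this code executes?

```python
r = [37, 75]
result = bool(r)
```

r = [37, 75]; result = True

True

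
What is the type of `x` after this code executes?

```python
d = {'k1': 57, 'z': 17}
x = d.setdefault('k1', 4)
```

dict.setdefault() returns the (existing or default) value

int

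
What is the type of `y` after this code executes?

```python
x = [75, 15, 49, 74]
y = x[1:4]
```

Slicing a list returns a list

list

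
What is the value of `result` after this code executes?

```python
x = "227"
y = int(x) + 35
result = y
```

x = '227'; y = 262; result = 262

262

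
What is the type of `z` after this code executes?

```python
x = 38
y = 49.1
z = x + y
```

int + float = float

float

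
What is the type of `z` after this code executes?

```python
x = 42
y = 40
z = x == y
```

Equality comparison returns bool

bool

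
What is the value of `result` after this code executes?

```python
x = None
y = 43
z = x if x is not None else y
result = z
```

x = None; y = 43; z = 43; result = 43

43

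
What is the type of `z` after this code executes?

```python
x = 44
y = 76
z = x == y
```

Equality comparison returns bool

bool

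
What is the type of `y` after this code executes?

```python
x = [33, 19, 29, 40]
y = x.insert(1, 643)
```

list.insert() returns None

NoneType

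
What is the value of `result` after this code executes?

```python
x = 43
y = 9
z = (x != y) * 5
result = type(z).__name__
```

x is int; y is int; z is int; result = 'int'

'int'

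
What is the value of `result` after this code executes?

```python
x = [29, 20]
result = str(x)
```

x = [29, 20]; result = '[29, 20]'

'[29, 20]'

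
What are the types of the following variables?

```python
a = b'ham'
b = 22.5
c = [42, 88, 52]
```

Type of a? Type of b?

a is assigned a bytes literal (b'...' prefix); b is assigned a number with a decimal point, so it is a float

bytes, float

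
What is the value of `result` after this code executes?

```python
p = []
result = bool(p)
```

p = []; result = False

False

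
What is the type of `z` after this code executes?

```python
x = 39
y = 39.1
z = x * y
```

int * float = float

float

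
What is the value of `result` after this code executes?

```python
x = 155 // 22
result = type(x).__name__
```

x is int; result = 'int'

'int'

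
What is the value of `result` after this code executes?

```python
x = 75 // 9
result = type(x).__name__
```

x is int; result = 'int'

'int'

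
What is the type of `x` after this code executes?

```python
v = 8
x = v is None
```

'is' comparison returns bool

bool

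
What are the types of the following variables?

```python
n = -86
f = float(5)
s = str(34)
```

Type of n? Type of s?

n is assigned a bare integer (no decimal point), so it is an int; s is assigned the result of calling str(), which returns a str

int, str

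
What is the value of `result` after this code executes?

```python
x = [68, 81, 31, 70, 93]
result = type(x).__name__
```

x is list; result = 'list'

'list'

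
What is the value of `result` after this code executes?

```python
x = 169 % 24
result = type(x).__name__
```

x is int; result = 'int'

'int'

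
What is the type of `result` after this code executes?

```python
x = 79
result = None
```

None has type NoneType

NoneType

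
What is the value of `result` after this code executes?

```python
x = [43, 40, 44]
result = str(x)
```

x = [43, 40, 44]; result = '[43, 40, 44]'

'[43, 40, 44]'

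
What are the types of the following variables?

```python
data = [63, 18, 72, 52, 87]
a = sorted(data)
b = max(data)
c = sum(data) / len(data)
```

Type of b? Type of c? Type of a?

max of ints returns int; int / int = float; sorted() returns list

int, float, list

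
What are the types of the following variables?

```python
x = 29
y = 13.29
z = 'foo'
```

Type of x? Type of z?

x is assigned a bare integer (no decimal point), so it is an int; z is assigned a quoted string literal, so it is a str

int, str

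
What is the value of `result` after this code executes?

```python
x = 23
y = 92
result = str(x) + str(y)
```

x = 23; y = 92; result = '2392'

'2392'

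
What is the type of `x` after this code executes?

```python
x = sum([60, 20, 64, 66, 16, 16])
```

sum() of ints returns int

int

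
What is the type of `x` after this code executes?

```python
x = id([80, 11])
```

id() returns int

int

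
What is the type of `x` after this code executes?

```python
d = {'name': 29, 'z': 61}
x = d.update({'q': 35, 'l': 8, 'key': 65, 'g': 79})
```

dict.update() returns None

NoneType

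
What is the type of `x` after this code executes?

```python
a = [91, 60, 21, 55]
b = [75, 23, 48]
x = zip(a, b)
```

zip() returns a zip object

zip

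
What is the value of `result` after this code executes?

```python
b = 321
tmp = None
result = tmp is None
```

b = 321; tmp = None; result = True

True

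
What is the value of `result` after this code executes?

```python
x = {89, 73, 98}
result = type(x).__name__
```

x is set; result = 'set'

'set'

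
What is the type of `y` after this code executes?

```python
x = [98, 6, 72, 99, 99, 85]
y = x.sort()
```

list.sort() returns None (mutates in place)

NoneType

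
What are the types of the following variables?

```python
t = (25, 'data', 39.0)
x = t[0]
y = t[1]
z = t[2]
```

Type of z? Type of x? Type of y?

tuple[2] is float; tuple[0] is int; tuple[1] is str

float, int, str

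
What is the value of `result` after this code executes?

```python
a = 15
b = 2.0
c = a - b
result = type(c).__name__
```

a is int; b is float; c is float; result = 'float'

'float'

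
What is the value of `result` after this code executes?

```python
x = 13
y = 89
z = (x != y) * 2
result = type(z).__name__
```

x is int; y is int; z is int; result = 'int'

'int'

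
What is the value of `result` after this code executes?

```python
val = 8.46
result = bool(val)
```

val = 8.46; result = True

True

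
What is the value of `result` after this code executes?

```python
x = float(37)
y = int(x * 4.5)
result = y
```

x = 37.0; y = 166; result = 166

166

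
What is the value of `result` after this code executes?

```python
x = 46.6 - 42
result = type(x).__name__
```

x is float; result = 'float'

'float'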